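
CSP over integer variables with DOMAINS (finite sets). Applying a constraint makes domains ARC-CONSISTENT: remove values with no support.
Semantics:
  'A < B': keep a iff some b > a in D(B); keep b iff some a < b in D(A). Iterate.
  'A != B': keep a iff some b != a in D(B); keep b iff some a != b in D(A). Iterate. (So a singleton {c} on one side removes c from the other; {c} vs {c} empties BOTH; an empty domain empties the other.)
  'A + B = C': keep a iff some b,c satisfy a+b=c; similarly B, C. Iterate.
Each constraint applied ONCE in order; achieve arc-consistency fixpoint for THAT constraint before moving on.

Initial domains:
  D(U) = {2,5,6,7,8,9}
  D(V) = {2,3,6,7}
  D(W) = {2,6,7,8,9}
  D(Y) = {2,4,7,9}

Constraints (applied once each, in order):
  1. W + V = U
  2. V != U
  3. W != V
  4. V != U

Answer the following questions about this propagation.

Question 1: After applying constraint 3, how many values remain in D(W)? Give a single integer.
Constraint 1 (W + V = U) on D(W)={2,6,7,8,9} D(V)={2,3,6,7} D(U)={2,5,6,7,8,9}: W {2,6,7,8,9}->{2,6,7}; U {2,5,6,7,8,9}->{5,8,9}
Constraint 2 (V != U) on D(V)={2,3,6,7} D(U)={5,8,9}: no change
Constraint 3 (W != V) on D(W)={2,6,7} D(V)={2,3,6,7}: no change
So after constraint 3: D(W)={2,6,7}, size = 3

Answer: 3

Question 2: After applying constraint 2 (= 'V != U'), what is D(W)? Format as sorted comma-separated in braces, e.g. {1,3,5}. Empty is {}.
Answer: {2,6,7}

Derivation:
Constraint 1 (W + V = U) on D(W)={2,6,7,8,9} D(V)={2,3,6,7} D(U)={2,5,6,7,8,9}: W {2,6,7,8,9}->{2,6,7}; U {2,5,6,7,8,9}->{5,8,9}
Constraint 2 (V != U) on D(V)={2,3,6,7} D(U)={5,8,9}: no change
So after constraint 2: D(W) = {2,6,7}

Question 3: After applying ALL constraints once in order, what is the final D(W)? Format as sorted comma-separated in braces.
Answer: {2,6,7}

Derivation:
Constraint 1 (W + V = U) on D(W)={2,6,7,8,9} D(V)={2,3,6,7} D(U)={2,5,6,7,8,9}: W {2,6,7,8,9}->{2,6,7}; U {2,5,6,7,8,9}->{5,8,9}
Constraint 2 (V != U) on D(V)={2,3,6,7} D(U)={5,8,9}: no change
Constraint 3 (W != V) on D(W)={2,6,7} D(V)={2,3,6,7}: no change
Constraint 4 (V != U) on D(V)={2,3,6,7} D(U)={5,8,9}: no change
So after all 4 constraints: D(W) = {2,6,7}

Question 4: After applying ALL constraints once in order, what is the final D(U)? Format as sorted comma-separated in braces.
Constraint 1 (W + V = U) on D(W)={2,6,7,8,9} D(V)={2,3,6,7} D(U)={2,5,6,7,8,9}: W {2,6,7,8,9}->{2,6,7}; U {2,5,6,7,8,9}->{5,8,9}
Constraint 2 (V != U) on D(V)={2,3,6,7} D(U)={5,8,9}: no change
Constraint 3 (W != V) on D(W)={2,6,7} D(V)={2,3,6,7}: no change
Constraint 4 (V != U) on D(V)={2,3,6,7} D(U)={5,8,9}: no change
So after all 4 constraints: D(U) = {5,8,9}

Answer: {5,8,9}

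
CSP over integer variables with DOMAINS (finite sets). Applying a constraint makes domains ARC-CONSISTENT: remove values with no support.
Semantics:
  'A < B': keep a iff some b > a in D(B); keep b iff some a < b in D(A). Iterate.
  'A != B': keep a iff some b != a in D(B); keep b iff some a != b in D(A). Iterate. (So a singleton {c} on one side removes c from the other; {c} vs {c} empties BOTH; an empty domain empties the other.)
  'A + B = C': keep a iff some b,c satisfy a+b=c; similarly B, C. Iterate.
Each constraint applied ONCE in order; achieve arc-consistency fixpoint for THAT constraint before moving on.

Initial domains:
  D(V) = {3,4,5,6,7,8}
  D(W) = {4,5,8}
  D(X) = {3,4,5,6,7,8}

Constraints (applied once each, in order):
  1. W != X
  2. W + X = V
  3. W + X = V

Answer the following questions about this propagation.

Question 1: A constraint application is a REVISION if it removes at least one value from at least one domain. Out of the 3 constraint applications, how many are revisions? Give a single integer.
Answer: 1

Derivation:
Constraint 1 (W != X) on D(W)={4,5,8} D(X)={3,4,5,6,7,8}: no change => not a revision
Constraint 2 (W + X = V) on D(W)={4,5,8} D(X)={3,4,5,6,7,8} D(V)={3,4,5,6,7,8}: W {4,5,8}->{4,5}; X {3,4,5,6,7,8}->{3,4}; V {3,4,5,6,7,8}->{7,8} => REVISION
Constraint 3 (W + X = V) on D(W)={4,5} D(X)={3,4} D(V)={7,8}: no change => not a revision
Total revisions = 1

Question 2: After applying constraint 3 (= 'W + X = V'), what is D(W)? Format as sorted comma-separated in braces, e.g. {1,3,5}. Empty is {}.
Answer: {4,5}

Derivation:
Constraint 1 (W != X) on D(W)={4,5,8} D(X)={3,4,5,6,7,8}: no change
Constraint 2 (W + X = V) on D(W)={4,5,8} D(X)={3,4,5,6,7,8} D(V)={3,4,5,6,7,8}: W {4,5,8}->{4,5}; X {3,4,5,6,7,8}->{3,4}; V {3,4,5,6,7,8}->{7,8}
Constraint 3 (W + X = V) on D(W)={4,5} D(X)={3,4} D(V)={7,8}: no change
So after constraint 3: D(W) = {4,5}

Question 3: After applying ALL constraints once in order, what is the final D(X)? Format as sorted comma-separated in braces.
Answer: {3,4}

Derivation:
Constraint 1 (W != X) on D(W)={4,5,8} D(X)={3,4,5,6,7,8}: no change
Constraint 2 (W + X = V) on D(W)={4,5,8} D(X)={3,4,5,6,7,8} D(V)={3,4,5,6,7,8}: W {4,5,8}->{4,5}; X {3,4,5,6,7,8}->{3,4}; V {3,4,5,6,7,8}->{7,8}
Constraint 3 (W + X = V) on D(W)={4,5} D(X)={3,4} D(V)={7,8}: no change
So after all 3 constraints: D(X) = {3,4}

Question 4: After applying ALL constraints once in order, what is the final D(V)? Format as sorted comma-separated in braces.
Constraint 1 (W != X) on D(W)={4,5,8} D(X)={3,4,5,6,7,8}: no change
Constraint 2 (W + X = V) on D(W)={4,5,8} D(X)={3,4,5,6,7,8} D(V)={3,4,5,6,7,8}: W {4,5,8}->{4,5}; X {3,4,5,6,7,8}->{3,4}; V {3,4,5,6,7,8}->{7,8}
Constraint 3 (W + X = V) on D(W)={4,5} D(X)={3,4} D(V)={7,8}: no change
So after all 3 constraints: D(V) = {7,8}

Answer: {7,8}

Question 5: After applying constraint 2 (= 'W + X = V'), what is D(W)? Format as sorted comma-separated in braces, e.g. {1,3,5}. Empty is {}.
Constraint 1 (W != X) on D(W)={4,5,8} D(X)={3,4,5,6,7,8}: no change
Constraint 2 (W + X = V) on D(W)={4,5,8} D(X)={3,4,5,6,7,8} D(V)={3,4,5,6,7,8}: W {4,5,8}->{4,5}; X {3,4,5,6,7,8}->{3,4}; V {3,4,5,6,7,8}->{7,8}
So after constraint 2: D(W) = {4,5}

Answer: {4,5}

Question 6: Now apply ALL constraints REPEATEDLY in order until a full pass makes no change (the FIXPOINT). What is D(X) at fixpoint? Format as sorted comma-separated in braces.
Answer: {3,4}

Derivation:
pass 0 (initial): D(X)={3,4,5,6,7,8}
pass 1: V {3,4,5,6,7,8}->{7,8}; W {4,5,8}->{4,5}; X {3,4,5,6,7,8}->{3,4}
pass 2: no change
Fixpoint after 2 passes: D(X) = {3,4}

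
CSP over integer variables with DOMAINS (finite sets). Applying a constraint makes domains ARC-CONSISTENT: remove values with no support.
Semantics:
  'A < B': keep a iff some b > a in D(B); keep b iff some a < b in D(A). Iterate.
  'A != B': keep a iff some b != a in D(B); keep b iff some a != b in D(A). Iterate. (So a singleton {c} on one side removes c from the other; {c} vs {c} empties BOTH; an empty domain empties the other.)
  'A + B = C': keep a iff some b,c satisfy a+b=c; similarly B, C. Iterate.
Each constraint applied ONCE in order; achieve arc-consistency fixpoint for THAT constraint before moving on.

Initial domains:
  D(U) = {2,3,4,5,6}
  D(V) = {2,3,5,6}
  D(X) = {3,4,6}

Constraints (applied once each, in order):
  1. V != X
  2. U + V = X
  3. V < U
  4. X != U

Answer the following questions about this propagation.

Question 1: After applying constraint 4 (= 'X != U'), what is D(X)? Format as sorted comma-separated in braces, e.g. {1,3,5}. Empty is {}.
Constraint 1 (V != X) on D(V)={2,3,5,6} D(X)={3,4,6}: no change
Constraint 2 (U + V = X) on D(U)={2,3,4,5,6} D(V)={2,3,5,6} D(X)={3,4,6}: U {2,3,4,5,6}->{2,3,4}; V {2,3,5,6}->{2,3}; X {3,4,6}->{4,6}
Constraint 3 (V < U) on D(V)={2,3} D(U)={2,3,4}: U {2,3,4}->{3,4}
Constraint 4 (X != U) on D(X)={4,6} D(U)={3,4}: no change
So after constraint 4: D(X) = {4,6}

Answer: {4,6}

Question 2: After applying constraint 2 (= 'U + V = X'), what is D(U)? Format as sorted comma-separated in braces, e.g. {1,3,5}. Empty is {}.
Answer: {2,3,4}

Derivation:
Constraint 1 (V != X) on D(V)={2,3,5,6} D(X)={3,4,6}: no change
Constraint 2 (U + V = X) on D(U)={2,3,4,5,6} D(V)={2,3,5,6} D(X)={3,4,6}: U {2,3,4,5,6}->{2,3,4}; V {2,3,5,6}->{2,3}; X {3,4,6}->{4,6}
So after constraint 2: D(U) = {2,3,4}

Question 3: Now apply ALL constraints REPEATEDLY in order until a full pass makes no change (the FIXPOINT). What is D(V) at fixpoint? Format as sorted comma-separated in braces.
pass 0 (initial): D(V)={2,3,5,6}
pass 1: U {2,3,4,5,6}->{3,4}; V {2,3,5,6}->{2,3}; X {3,4,6}->{4,6}
pass 2: X {4,6}->{6}
pass 3: no change
Fixpoint after 3 passes: D(V) = {2,3}

Answer: {2,3}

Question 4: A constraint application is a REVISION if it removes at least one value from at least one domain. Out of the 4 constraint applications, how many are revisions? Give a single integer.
Constraint 1 (V != X) on D(V)={2,3,5,6} D(X)={3,4,6}: no change => not a revision
Constraint 2 (U + V = X) on D(U)={2,3,4,5,6} D(V)={2,3,5,6} D(X)={3,4,6}: U {2,3,4,5,6}->{2,3,4}; V {2,3,5,6}->{2,3}; X {3,4,6}->{4,6} => REVISION
Constraint 3 (V < U) on D(V)={2,3} D(U)={2,3,4}: U {2,3,4}->{3,4} => REVISION
Constraint 4 (X != U) on D(X)={4,6} D(U)={3,4}: no change => not a revision
Total revisions = 2

Answer: 2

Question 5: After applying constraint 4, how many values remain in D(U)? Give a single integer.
Constraint 1 (V != X) on D(V)={2,3,5,6} D(X)={3,4,6}: no change
Constraint 2 (U + V = X) on D(U)={2,3,4,5,6} D(V)={2,3,5,6} D(X)={3,4,6}: U {2,3,4,5,6}->{2,3,4}; V {2,3,5,6}->{2,3}; X {3,4,6}->{4,6}
Constraint 3 (V < U) on D(V)={2,3} D(U)={2,3,4}: U {2,3,4}->{3,4}
Constraint 4 (X != U) on D(X)={4,6} D(U)={3,4}: no change
So after constraint 4: D(U)={3,4}, size = 2

Answer: 2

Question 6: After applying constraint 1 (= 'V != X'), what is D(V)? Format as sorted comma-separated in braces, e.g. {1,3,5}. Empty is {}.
Constraint 1 (V != X) on D(V)={2,3,5,6} D(X)={3,4,6}: no change
So after constraint 1: D(V) = {2,3,5,6}

Answer: {2,3,5,6}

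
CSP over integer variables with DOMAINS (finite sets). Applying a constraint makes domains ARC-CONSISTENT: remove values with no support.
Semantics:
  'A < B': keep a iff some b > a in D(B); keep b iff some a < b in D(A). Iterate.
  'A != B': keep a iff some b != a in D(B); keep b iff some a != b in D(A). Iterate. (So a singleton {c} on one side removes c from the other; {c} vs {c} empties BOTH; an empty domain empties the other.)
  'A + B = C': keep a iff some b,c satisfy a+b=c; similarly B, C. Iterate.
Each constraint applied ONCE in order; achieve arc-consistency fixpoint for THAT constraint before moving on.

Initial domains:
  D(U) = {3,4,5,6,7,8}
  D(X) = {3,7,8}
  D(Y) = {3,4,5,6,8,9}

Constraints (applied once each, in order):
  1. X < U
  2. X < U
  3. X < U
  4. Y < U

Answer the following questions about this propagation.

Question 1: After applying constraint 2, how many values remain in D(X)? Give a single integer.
Constraint 1 (X < U) on D(X)={3,7,8} D(U)={3,4,5,6,7,8}: X {3,7,8}->{3,7}; U {3,4,5,6,7,8}->{4,5,6,7,8}
Constraint 2 (X < U) on D(X)={3,7} D(U)={4,5,6,7,8}: no change
So after constraint 2: D(X)={3,7}, size = 2

Answer: 2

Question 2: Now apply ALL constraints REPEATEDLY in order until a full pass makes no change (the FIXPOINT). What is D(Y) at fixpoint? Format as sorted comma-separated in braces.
Answer: {3,4,5,6}

Derivation:
pass 0 (initial): D(Y)={3,4,5,6,8,9}
pass 1: U {3,4,5,6,7,8}->{4,5,6,7,8}; X {3,7,8}->{3,7}; Y {3,4,5,6,8,9}->{3,4,5,6}
pass 2: no change
Fixpoint after 2 passes: D(Y) = {3,4,5,6}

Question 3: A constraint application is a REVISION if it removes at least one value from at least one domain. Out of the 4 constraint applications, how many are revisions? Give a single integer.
Answer: 2

Derivation:
Constraint 1 (X < U) on D(X)={3,7,8} D(U)={3,4,5,6,7,8}: X {3,7,8}->{3,7}; U {3,4,5,6,7,8}->{4,5,6,7,8} => REVISION
Constraint 2 (X < U) on D(X)={3,7} D(U)={4,5,6,7,8}: no change => not a revision
Constraint 3 (X < U) on D(X)={3,7} D(U)={4,5,6,7,8}: no change => not a revision
Constraint 4 (Y < U) on D(Y)={3,4,5,6,8,9} D(U)={4,5,6,7,8}: Y {3,4,5,6,8,9}->{3,4,5,6} => REVISION
Total revisions = 2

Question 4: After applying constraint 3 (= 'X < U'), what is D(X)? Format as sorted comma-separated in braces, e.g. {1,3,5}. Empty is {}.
Constraint 1 (X < U) on D(X)={3,7,8} D(U)={3,4,5,6,7,8}: X {3,7,8}->{3,7}; U {3,4,5,6,7,8}->{4,5,6,7,8}
Constraint 2 (X < U) on D(X)={3,7} D(U)={4,5,6,7,8}: no change
Constraint 3 (X < U) on D(X)={3,7} D(U)={4,5,6,7,8}: no change
So after constraint 3: D(X) = {3,7}

Answer: {3,7}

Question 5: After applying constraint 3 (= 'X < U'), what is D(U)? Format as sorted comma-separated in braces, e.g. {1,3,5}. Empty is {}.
Answer: {4,5,6,7,8}

Derivation:
Constraint 1 (X < U) on D(X)={3,7,8} D(U)={3,4,5,6,7,8}: X {3,7,8}->{3,7}; U {3,4,5,6,7,8}->{4,5,6,7,8}
Constraint 2 (X < U) on D(X)={3,7} D(U)={4,5,6,7,8}: no change
Constraint 3 (X < U) on D(X)={3,7} D(U)={4,5,6,7,8}: no change
So after constraint 3: D(U) = {4,5,6,7,8}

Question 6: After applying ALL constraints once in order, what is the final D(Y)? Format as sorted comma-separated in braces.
Constraint 1 (X < U) on D(X)={3,7,8} D(U)={3,4,5,6,7,8}: X {3,7,8}->{3,7}; U {3,4,5,6,7,8}->{4,5,6,7,8}
Constraint 2 (X < U) on D(X)={3,7} D(U)={4,5,6,7,8}: no change
Constraint 3 (X < U) on D(X)={3,7} D(U)={4,5,6,7,8}: no change
Constraint 4 (Y < U) on D(Y)={3,4,5,6,8,9} D(U)={4,5,6,7,8}: Y {3,4,5,6,8,9}->{3,4,5,6}
So after all 4 constraints: D(Y) = {3,4,5,6}

Answer: {3,4,5,6}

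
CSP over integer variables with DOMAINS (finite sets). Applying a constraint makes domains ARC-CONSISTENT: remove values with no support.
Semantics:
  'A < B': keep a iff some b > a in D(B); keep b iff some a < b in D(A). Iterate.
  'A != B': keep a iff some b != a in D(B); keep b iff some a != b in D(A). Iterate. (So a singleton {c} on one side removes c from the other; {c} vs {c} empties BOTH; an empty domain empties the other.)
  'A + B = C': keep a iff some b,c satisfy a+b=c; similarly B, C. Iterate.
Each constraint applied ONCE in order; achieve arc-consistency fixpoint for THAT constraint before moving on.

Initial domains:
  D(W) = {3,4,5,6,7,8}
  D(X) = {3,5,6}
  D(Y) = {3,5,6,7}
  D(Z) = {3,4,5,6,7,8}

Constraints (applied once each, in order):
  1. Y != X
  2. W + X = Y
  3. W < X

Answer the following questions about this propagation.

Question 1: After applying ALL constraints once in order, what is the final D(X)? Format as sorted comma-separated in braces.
Answer: {}

Derivation:
Constraint 1 (Y != X) on D(Y)={3,5,6,7} D(X)={3,5,6}: no change
Constraint 2 (W + X = Y) on D(W)={3,4,5,6,7,8} D(X)={3,5,6} D(Y)={3,5,6,7}: W {3,4,5,6,7,8}->{3,4}; X {3,5,6}->{3}; Y {3,5,6,7}->{6,7}
Constraint 3 (W < X) on D(W)={3,4} D(X)={3}: W {3,4}->{}; X {3}->{}
So after all 3 constraints: D(X) = {}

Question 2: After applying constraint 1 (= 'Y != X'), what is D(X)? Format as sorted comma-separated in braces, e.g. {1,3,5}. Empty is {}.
Constraint 1 (Y != X) on D(Y)={3,5,6,7} D(X)={3,5,6}: no change
So after constraint 1: D(X) = {3,5,6}

Answer: {3,5,6}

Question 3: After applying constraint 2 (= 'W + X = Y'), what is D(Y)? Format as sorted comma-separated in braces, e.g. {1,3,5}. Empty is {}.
Constraint 1 (Y != X) on D(Y)={3,5,6,7} D(X)={3,5,6}: no change
Constraint 2 (W + X = Y) on D(W)={3,4,5,6,7,8} D(X)={3,5,6} D(Y)={3,5,6,7}: W {3,4,5,6,7,8}->{3,4}; X {3,5,6}->{3}; Y {3,5,6,7}->{6,7}
So after constraint 2: D(Y) = {6,7}

Answer: {6,7}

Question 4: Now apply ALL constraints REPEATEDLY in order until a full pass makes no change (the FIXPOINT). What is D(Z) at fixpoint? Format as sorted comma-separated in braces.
Answer: {3,4,5,6,7,8}

Derivation:
pass 0 (initial): D(Z)={3,4,5,6,7,8}
pass 1: W {3,4,5,6,7,8}->{}; X {3,5,6}->{}; Y {3,5,6,7}->{6,7}
pass 2: Y {6,7}->{}
pass 3: no change
Fixpoint after 3 passes: D(Z) = {3,4,5,6,7,8}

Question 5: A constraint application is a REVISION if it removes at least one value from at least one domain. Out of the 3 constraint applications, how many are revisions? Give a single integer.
Constraint 1 (Y != X) on D(Y)={3,5,6,7} D(X)={3,5,6}: no change => not a revision
Constraint 2 (W + X = Y) on D(W)={3,4,5,6,7,8} D(X)={3,5,6} D(Y)={3,5,6,7}: W {3,4,5,6,7,8}->{3,4}; X {3,5,6}->{3}; Y {3,5,6,7}->{6,7} => REVISION
Constraint 3 (W < X) on D(W)={3,4} D(X)={3}: W {3,4}->{}; X {3}->{} => REVISION
Total revisions = 2

Answer: 2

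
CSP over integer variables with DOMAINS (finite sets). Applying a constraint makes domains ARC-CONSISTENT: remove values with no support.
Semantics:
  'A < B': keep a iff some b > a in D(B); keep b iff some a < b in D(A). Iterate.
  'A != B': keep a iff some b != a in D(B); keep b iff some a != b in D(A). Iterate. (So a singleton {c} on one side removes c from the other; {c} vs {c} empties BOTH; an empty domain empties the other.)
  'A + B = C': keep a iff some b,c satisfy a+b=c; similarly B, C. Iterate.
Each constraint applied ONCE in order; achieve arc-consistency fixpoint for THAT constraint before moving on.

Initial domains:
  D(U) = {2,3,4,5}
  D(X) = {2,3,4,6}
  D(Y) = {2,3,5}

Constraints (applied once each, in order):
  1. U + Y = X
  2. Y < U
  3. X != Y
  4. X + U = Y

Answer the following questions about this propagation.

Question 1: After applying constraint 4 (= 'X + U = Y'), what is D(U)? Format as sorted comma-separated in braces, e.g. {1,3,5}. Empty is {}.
Constraint 1 (U + Y = X) on D(U)={2,3,4,5} D(Y)={2,3,5} D(X)={2,3,4,6}: U {2,3,4,5}->{2,3,4}; Y {2,3,5}->{2,3}; X {2,3,4,6}->{4,6}
Constraint 2 (Y < U) on D(Y)={2,3} D(U)={2,3,4}: U {2,3,4}->{3,4}
Constraint 3 (X != Y) on D(X)={4,6} D(Y)={2,3}: no change
Constraint 4 (X + U = Y) on D(X)={4,6} D(U)={3,4} D(Y)={2,3}: X {4,6}->{}; U {3,4}->{}; Y {2,3}->{}
So after constraint 4: D(U) = {}

Answer: {}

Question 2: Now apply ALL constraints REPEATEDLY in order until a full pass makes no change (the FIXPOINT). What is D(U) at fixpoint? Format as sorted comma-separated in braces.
Answer: {}

Derivation:
pass 0 (initial): D(U)={2,3,4,5}
pass 1: U {2,3,4,5}->{}; X {2,3,4,6}->{}; Y {2,3,5}->{}
pass 2: no change
Fixpoint after 2 passes: D(U) = {}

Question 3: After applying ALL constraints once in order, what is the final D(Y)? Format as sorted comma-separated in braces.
Answer: {}

Derivation:
Constraint 1 (U + Y = X) on D(U)={2,3,4,5} D(Y)={2,3,5} D(X)={2,3,4,6}: U {2,3,4,5}->{2,3,4}; Y {2,3,5}->{2,3}; X {2,3,4,6}->{4,6}
Constraint 2 (Y < U) on D(Y)={2,3} D(U)={2,3,4}: U {2,3,4}->{3,4}
Constraint 3 (X != Y) on D(X)={4,6} D(Y)={2,3}: no change
Constraint 4 (X + U = Y) on D(X)={4,6} D(U)={3,4} D(Y)={2,3}: X {4,6}->{}; U {3,4}->{}; Y {2,3}->{}
So after all 4 constraints: D(Y) = {}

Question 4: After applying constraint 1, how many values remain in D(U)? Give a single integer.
Answer: 3

Derivation:
Constraint 1 (U + Y = X) on D(U)={2,3,4,5} D(Y)={2,3,5} D(X)={2,3,4,6}: U {2,3,4,5}->{2,3,4}; Y {2,3,5}->{2,3}; X {2,3,4,6}->{4,6}
So after constraint 1: D(U)={2,3,4}, size = 3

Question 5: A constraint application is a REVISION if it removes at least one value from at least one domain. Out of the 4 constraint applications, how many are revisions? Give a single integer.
Answer: 3

Derivation:
Constraint 1 (U + Y = X) on D(U)={2,3,4,5} D(Y)={2,3,5} D(X)={2,3,4,6}: U {2,3,4,5}->{2,3,4}; Y {2,3,5}->{2,3}; X {2,3,4,6}->{4,6} => REVISION
Constraint 2 (Y < U) on D(Y)={2,3} D(U)={2,3,4}: U {2,3,4}->{3,4} => REVISION
Constraint 3 (X != Y) on D(X)={4,6} D(Y)={2,3}: no change => not a revision
Constraint 4 (X + U = Y) on D(X)={4,6} D(U)={3,4} D(Y)={2,3}: X {4,6}->{}; U {3,4}->{}; Y {2,3}->{} => REVISION
Total revisions = 3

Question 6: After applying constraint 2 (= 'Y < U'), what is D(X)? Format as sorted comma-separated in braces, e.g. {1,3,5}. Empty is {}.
Answer: {4,6}

Derivation:
Constraint 1 (U + Y = X) on D(U)={2,3,4,5} D(Y)={2,3,5} D(X)={2,3,4,6}: U {2,3,4,5}->{2,3,4}; Y {2,3,5}->{2,3}; X {2,3,4,6}->{4,6}
Constraint 2 (Y < U) on D(Y)={2,3} D(U)={2,3,4}: U {2,3,4}->{3,4}
So after constraint 2: D(X) = {4,6}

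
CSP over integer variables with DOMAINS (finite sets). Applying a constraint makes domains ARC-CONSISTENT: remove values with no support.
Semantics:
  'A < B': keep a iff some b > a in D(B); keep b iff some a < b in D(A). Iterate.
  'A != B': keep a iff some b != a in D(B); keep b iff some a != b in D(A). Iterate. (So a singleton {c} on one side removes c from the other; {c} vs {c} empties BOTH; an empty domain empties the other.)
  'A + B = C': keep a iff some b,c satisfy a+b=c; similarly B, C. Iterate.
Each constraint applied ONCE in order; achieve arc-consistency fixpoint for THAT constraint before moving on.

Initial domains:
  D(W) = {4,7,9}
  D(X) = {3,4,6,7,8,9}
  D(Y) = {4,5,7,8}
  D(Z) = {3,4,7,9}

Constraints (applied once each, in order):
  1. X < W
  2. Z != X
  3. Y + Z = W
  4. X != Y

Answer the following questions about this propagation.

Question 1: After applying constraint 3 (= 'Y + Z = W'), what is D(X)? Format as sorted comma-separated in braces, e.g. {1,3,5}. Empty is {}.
Constraint 1 (X < W) on D(X)={3,4,6,7,8,9} D(W)={4,7,9}: X {3,4,6,7,8,9}->{3,4,6,7,8}
Constraint 2 (Z != X) on D(Z)={3,4,7,9} D(X)={3,4,6,7,8}: no change
Constraint 3 (Y + Z = W) on D(Y)={4,5,7,8} D(Z)={3,4,7,9} D(W)={4,7,9}: Y {4,5,7,8}->{4,5}; Z {3,4,7,9}->{3,4}; W {4,7,9}->{7,9}
So after constraint 3: D(X) = {3,4,6,7,8}

Answer: {3,4,6,7,8}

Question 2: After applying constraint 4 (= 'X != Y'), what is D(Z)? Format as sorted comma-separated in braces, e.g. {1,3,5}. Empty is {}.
Constraint 1 (X < W) on D(X)={3,4,6,7,8,9} D(W)={4,7,9}: X {3,4,6,7,8,9}->{3,4,6,7,8}
Constraint 2 (Z != X) on D(Z)={3,4,7,9} D(X)={3,4,6,7,8}: no change
Constraint 3 (Y + Z = W) on D(Y)={4,5,7,8} D(Z)={3,4,7,9} D(W)={4,7,9}: Y {4,5,7,8}->{4,5}; Z {3,4,7,9}->{3,4}; W {4,7,9}->{7,9}
Constraint 4 (X != Y) on D(X)={3,4,6,7,8} D(Y)={4,5}: no change
So after constraint 4: D(Z) = {3,4}

Answer: {3,4}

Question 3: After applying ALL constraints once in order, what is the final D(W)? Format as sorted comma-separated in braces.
Constraint 1 (X < W) on D(X)={3,4,6,7,8,9} D(W)={4,7,9}: X {3,4,6,7,8,9}->{3,4,6,7,8}
Constraint 2 (Z != X) on D(Z)={3,4,7,9} D(X)={3,4,6,7,8}: no change
Constraint 3 (Y + Z = W) on D(Y)={4,5,7,8} D(Z)={3,4,7,9} D(W)={4,7,9}: Y {4,5,7,8}->{4,5}; Z {3,4,7,9}->{3,4}; W {4,7,9}->{7,9}
Constraint 4 (X != Y) on D(X)={3,4,6,7,8} D(Y)={4,5}: no change
So after all 4 constraints: D(W) = {7,9}

Answer: {7,9}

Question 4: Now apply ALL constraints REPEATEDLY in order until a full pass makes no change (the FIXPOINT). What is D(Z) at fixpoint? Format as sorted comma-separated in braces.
pass 0 (initial): D(Z)={3,4,7,9}
pass 1: W {4,7,9}->{7,9}; X {3,4,6,7,8,9}->{3,4,6,7,8}; Y {4,5,7,8}->{4,5}; Z {3,4,7,9}->{3,4}
pass 2: no change
Fixpoint after 2 passes: D(Z) = {3,4}

Answer: {3,4}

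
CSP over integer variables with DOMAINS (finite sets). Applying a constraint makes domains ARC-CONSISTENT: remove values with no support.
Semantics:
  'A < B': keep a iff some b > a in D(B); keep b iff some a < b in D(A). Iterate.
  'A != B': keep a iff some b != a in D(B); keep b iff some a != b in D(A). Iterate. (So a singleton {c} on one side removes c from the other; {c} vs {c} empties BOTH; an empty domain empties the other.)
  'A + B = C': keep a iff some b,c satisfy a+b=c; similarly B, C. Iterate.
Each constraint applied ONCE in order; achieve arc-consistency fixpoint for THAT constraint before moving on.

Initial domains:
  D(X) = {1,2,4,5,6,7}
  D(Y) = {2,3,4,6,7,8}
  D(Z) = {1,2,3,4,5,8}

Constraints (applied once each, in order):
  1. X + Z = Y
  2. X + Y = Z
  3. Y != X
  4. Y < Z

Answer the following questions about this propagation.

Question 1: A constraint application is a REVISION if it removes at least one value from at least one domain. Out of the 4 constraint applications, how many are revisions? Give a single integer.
Answer: 2

Derivation:
Constraint 1 (X + Z = Y) on D(X)={1,2,4,5,6,7} D(Z)={1,2,3,4,5,8} D(Y)={2,3,4,6,7,8}: Z {1,2,3,4,5,8}->{1,2,3,4,5} => REVISION
Constraint 2 (X + Y = Z) on D(X)={1,2,4,5,6,7} D(Y)={2,3,4,6,7,8} D(Z)={1,2,3,4,5}: X {1,2,4,5,6,7}->{1,2}; Y {2,3,4,6,7,8}->{2,3,4}; Z {1,2,3,4,5}->{3,4,5} => REVISION
Constraint 3 (Y != X) on D(Y)={2,3,4} D(X)={1,2}: no change => not a revision
Constraint 4 (Y < Z) on D(Y)={2,3,4} D(Z)={3,4,5}: no change => not a revision
Total revisions = 2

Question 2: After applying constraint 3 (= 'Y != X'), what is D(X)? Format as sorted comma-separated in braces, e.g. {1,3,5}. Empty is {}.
Constraint 1 (X + Z = Y) on D(X)={1,2,4,5,6,7} D(Z)={1,2,3,4,5,8} D(Y)={2,3,4,6,7,8}: Z {1,2,3,4,5,8}->{1,2,3,4,5}
Constraint 2 (X + Y = Z) on D(X)={1,2,4,5,6,7} D(Y)={2,3,4,6,7,8} D(Z)={1,2,3,4,5}: X {1,2,4,5,6,7}->{1,2}; Y {2,3,4,6,7,8}->{2,3,4}; Z {1,2,3,4,5}->{3,4,5}
Constraint 3 (Y != X) on D(Y)={2,3,4} D(X)={1,2}: no change
So after constraint 3: D(X) = {1,2}

Answer: {1,2}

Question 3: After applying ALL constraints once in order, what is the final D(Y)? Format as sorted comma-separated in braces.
Constraint 1 (X + Z = Y) on D(X)={1,2,4,5,6,7} D(Z)={1,2,3,4,5,8} D(Y)={2,3,4,6,7,8}: Z {1,2,3,4,5,8}->{1,2,3,4,5}
Constraint 2 (X + Y = Z) on D(X)={1,2,4,5,6,7} D(Y)={2,3,4,6,7,8} D(Z)={1,2,3,4,5}: X {1,2,4,5,6,7}->{1,2}; Y {2,3,4,6,7,8}->{2,3,4}; Z {1,2,3,4,5}->{3,4,5}
Constraint 3 (Y != X) on D(Y)={2,3,4} D(X)={1,2}: no change
Constraint 4 (Y < Z) on D(Y)={2,3,4} D(Z)={3,4,5}: no change
So after all 4 constraints: D(Y) = {2,3,4}

Answer: {2,3,4}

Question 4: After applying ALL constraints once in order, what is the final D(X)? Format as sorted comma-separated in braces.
Constraint 1 (X + Z = Y) on D(X)={1,2,4,5,6,7} D(Z)={1,2,3,4,5,8} D(Y)={2,3,4,6,7,8}: Z {1,2,3,4,5,8}->{1,2,3,4,5}
Constraint 2 (X + Y = Z) on D(X)={1,2,4,5,6,7} D(Y)={2,3,4,6,7,8} D(Z)={1,2,3,4,5}: X {1,2,4,5,6,7}->{1,2}; Y {2,3,4,6,7,8}->{2,3,4}; Z {1,2,3,4,5}->{3,4,5}
Constraint 3 (Y != X) on D(Y)={2,3,4} D(X)={1,2}: no change
Constraint 4 (Y < Z) on D(Y)={2,3,4} D(Z)={3,4,5}: no change
So after all 4 constraints: D(X) = {1,2}

Answer: {1,2}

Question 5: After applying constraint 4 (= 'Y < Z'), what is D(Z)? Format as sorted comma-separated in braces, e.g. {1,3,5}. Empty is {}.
Constraint 1 (X + Z = Y) on D(X)={1,2,4,5,6,7} D(Z)={1,2,3,4,5,8} D(Y)={2,3,4,6,7,8}: Z {1,2,3,4,5,8}->{1,2,3,4,5}
Constraint 2 (X + Y = Z) on D(X)={1,2,4,5,6,7} D(Y)={2,3,4,6,7,8} D(Z)={1,2,3,4,5}: X {1,2,4,5,6,7}->{1,2}; Y {2,3,4,6,7,8}->{2,3,4}; Z {1,2,3,4,5}->{3,4,5}
Constraint 3 (Y != X) on D(Y)={2,3,4} D(X)={1,2}: no change
Constraint 4 (Y < Z) on D(Y)={2,3,4} D(Z)={3,4,5}: no change
So after constraint 4: D(Z) = {3,4,5}

Answer: {3,4,5}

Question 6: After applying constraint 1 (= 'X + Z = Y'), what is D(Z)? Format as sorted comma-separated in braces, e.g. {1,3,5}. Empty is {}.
Constraint 1 (X + Z = Y) on D(X)={1,2,4,5,6,7} D(Z)={1,2,3,4,5,8} D(Y)={2,3,4,6,7,8}: Z {1,2,3,4,5,8}->{1,2,3,4,5}
So after constraint 1: D(Z) = {1,2,3,4,5}

Answer: {1,2,3,4,5}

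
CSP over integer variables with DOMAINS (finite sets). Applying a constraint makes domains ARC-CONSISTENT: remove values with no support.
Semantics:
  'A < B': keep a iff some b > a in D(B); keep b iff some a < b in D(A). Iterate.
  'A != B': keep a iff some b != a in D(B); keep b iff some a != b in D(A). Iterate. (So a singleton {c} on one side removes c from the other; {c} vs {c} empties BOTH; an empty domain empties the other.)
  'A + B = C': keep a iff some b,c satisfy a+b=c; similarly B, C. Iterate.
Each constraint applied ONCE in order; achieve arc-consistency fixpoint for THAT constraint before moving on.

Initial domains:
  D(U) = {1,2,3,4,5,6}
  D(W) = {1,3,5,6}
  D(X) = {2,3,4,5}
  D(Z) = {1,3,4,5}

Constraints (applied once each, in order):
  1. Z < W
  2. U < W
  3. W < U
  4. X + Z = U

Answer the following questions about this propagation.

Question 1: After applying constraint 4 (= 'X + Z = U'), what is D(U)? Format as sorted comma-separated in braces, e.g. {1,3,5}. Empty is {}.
Constraint 1 (Z < W) on D(Z)={1,3,4,5} D(W)={1,3,5,6}: W {1,3,5,6}->{3,5,6}
Constraint 2 (U < W) on D(U)={1,2,3,4,5,6} D(W)={3,5,6}: U {1,2,3,4,5,6}->{1,2,3,4,5}
Constraint 3 (W < U) on D(W)={3,5,6} D(U)={1,2,3,4,5}: W {3,5,6}->{3}; U {1,2,3,4,5}->{4,5}
Constraint 4 (X + Z = U) on D(X)={2,3,4,5} D(Z)={1,3,4,5} D(U)={4,5}: X {2,3,4,5}->{2,3,4}; Z {1,3,4,5}->{1,3}
So after constraint 4: D(U) = {4,5}

Answer: {4,5}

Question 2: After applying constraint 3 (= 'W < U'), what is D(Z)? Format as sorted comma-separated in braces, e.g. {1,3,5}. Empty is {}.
Answer: {1,3,4,5}

Derivation:
Constraint 1 (Z < W) on D(Z)={1,3,4,5} D(W)={1,3,5,6}: W {1,3,5,6}->{3,5,6}
Constraint 2 (U < W) on D(U)={1,2,3,4,5,6} D(W)={3,5,6}: U {1,2,3,4,5,6}->{1,2,3,4,5}
Constraint 3 (W < U) on D(W)={3,5,6} D(U)={1,2,3,4,5}: W {3,5,6}->{3}; U {1,2,3,4,5}->{4,5}
So after constraint 3: D(Z) = {1,3,4,5}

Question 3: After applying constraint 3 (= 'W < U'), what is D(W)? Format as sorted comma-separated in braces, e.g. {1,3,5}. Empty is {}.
Answer: {3}

Derivation:
Constraint 1 (Z < W) on D(Z)={1,3,4,5} D(W)={1,3,5,6}: W {1,3,5,6}->{3,5,6}
Constraint 2 (U < W) on D(U)={1,2,3,4,5,6} D(W)={3,5,6}: U {1,2,3,4,5,6}->{1,2,3,4,5}
Constraint 3 (W < U) on D(W)={3,5,6} D(U)={1,2,3,4,5}: W {3,5,6}->{3}; U {1,2,3,4,5}->{4,5}
So after constraint 3: D(W) = {3}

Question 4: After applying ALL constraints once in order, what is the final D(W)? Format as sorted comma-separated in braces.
Answer: {3}

Derivation:
Constraint 1 (Z < W) on D(Z)={1,3,4,5} D(W)={1,3,5,6}: W {1,3,5,6}->{3,5,6}
Constraint 2 (U < W) on D(U)={1,2,3,4,5,6} D(W)={3,5,6}: U {1,2,3,4,5,6}->{1,2,3,4,5}
Constraint 3 (W < U) on D(W)={3,5,6} D(U)={1,2,3,4,5}: W {3,5,6}->{3}; U {1,2,3,4,5}->{4,5}
Constraint 4 (X + Z = U) on D(X)={2,3,4,5} D(Z)={1,3,4,5} D(U)={4,5}: X {2,3,4,5}->{2,3,4}; Z {1,3,4,5}->{1,3}
So after all 4 constraints: D(W) = {3}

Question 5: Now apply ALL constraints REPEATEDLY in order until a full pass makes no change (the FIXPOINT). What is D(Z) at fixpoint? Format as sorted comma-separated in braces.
Answer: {}

Derivation:
pass 0 (initial): D(Z)={1,3,4,5}
pass 1: U {1,2,3,4,5,6}->{4,5}; W {1,3,5,6}->{3}; X {2,3,4,5}->{2,3,4}; Z {1,3,4,5}->{1,3}
pass 2: U {4,5}->{}; W {3}->{}; X {2,3,4}->{}; Z {1,3}->{}
pass 3: no change
Fixpoint after 3 passes: D(Z) = {}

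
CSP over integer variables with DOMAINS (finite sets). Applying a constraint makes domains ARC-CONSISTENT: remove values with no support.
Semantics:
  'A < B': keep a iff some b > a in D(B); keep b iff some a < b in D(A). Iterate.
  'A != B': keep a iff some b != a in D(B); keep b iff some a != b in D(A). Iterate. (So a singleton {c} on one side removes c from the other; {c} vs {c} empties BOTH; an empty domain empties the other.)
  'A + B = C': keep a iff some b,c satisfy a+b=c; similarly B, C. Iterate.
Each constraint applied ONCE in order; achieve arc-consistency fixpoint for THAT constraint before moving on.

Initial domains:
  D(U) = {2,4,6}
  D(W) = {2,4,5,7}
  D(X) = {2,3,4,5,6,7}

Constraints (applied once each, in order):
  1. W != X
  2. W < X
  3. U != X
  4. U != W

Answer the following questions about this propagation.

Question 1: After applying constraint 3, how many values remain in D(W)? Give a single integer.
Constraint 1 (W != X) on D(W)={2,4,5,7} D(X)={2,3,4,5,6,7}: no change
Constraint 2 (W < X) on D(W)={2,4,5,7} D(X)={2,3,4,5,6,7}: W {2,4,5,7}->{2,4,5}; X {2,3,4,5,6,7}->{3,4,5,6,7}
Constraint 3 (U != X) on D(U)={2,4,6} D(X)={3,4,5,6,7}: no change
So after constraint 3: D(W)={2,4,5}, size = 3

Answer: 3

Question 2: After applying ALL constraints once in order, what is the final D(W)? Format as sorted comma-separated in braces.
Answer: {2,4,5}

Derivation:
Constraint 1 (W != X) on D(W)={2,4,5,7} D(X)={2,3,4,5,6,7}: no change
Constraint 2 (W < X) on D(W)={2,4,5,7} D(X)={2,3,4,5,6,7}: W {2,4,5,7}->{2,4,5}; X {2,3,4,5,6,7}->{3,4,5,6,7}
Constraint 3 (U != X) on D(U)={2,4,6} D(X)={3,4,5,6,7}: no change
Constraint 4 (U != W) on D(U)={2,4,6} D(W)={2,4,5}: no change
So after all 4 constraints: D(W) = {2,4,5}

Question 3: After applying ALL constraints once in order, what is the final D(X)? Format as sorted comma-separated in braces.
Constraint 1 (W != X) on D(W)={2,4,5,7} D(X)={2,3,4,5,6,7}: no change
Constraint 2 (W < X) on D(W)={2,4,5,7} D(X)={2,3,4,5,6,7}: W {2,4,5,7}->{2,4,5}; X {2,3,4,5,6,7}->{3,4,5,6,7}
Constraint 3 (U != X) on D(U)={2,4,6} D(X)={3,4,5,6,7}: no change
Constraint 4 (U != W) on D(U)={2,4,6} D(W)={2,4,5}: no change
So after all 4 constraints: D(X) = {3,4,5,6,7}

Answer: {3,4,5,6,7}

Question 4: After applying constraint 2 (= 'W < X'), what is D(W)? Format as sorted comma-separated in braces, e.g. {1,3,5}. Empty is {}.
Answer: {2,4,5}

Derivation:
Constraint 1 (W != X) on D(W)={2,4,5,7} D(X)={2,3,4,5,6,7}: no change
Constraint 2 (W < X) on D(W)={2,4,5,7} D(X)={2,3,4,5,6,7}: W {2,4,5,7}->{2,4,5}; X {2,3,4,5,6,7}->{3,4,5,6,7}
So after constraint 2: D(W) = {2,4,5}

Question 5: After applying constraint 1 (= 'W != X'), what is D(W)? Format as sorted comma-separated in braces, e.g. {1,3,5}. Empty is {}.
Answer: {2,4,5,7}

Derivation:
Constraint 1 (W != X) on D(W)={2,4,5,7} D(X)={2,3,4,5,6,7}: no change
So after constraint 1: D(W) = {2,4,5,7}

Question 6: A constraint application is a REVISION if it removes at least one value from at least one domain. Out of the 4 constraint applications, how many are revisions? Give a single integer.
Answer: 1

Derivation:
Constraint 1 (W != X) on D(W)={2,4,5,7} D(X)={2,3,4,5,6,7}: no change => not a revision
Constraint 2 (W < X) on D(W)={2,4,5,7} D(X)={2,3,4,5,6,7}: W {2,4,5,7}->{2,4,5}; X {2,3,4,5,6,7}->{3,4,5,6,7} => REVISION
Constraint 3 (U != X) on D(U)={2,4,6} D(X)={3,4,5,6,7}: no change => not a revision
Constraint 4 (U != W) on D(U)={2,4,6} D(W)={2,4,5}: no change => not a revision
Total revisions = 1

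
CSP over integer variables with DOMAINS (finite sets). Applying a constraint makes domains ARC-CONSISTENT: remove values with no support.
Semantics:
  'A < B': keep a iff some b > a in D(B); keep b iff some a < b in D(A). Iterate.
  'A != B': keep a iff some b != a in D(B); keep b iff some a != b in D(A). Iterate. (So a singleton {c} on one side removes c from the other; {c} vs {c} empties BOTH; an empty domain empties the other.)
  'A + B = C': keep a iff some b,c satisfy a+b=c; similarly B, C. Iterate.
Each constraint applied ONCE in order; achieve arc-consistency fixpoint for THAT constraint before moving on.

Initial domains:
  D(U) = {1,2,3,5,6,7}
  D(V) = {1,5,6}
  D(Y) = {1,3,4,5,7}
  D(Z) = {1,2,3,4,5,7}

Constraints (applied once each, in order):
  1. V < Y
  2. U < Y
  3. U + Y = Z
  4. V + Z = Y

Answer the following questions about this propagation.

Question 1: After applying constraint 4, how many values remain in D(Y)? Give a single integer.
Answer: 1

Derivation:
Constraint 1 (V < Y) on D(V)={1,5,6} D(Y)={1,3,4,5,7}: Y {1,3,4,5,7}->{3,4,5,7}
Constraint 2 (U < Y) on D(U)={1,2,3,5,6,7} D(Y)={3,4,5,7}: U {1,2,3,5,6,7}->{1,2,3,5,6}
Constraint 3 (U + Y = Z) on D(U)={1,2,3,5,6} D(Y)={3,4,5,7} D(Z)={1,2,3,4,5,7}: U {1,2,3,5,6}->{1,2,3}; Y {3,4,5,7}->{3,4,5}; Z {1,2,3,4,5,7}->{4,5,7}
Constraint 4 (V + Z = Y) on D(V)={1,5,6} D(Z)={4,5,7} D(Y)={3,4,5}: V {1,5,6}->{1}; Z {4,5,7}->{4}; Y {3,4,5}->{5}
So after constraint 4: D(Y)={5}, size = 1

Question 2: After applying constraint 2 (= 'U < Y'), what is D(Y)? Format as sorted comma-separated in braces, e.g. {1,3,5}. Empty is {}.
Answer: {3,4,5,7}

Derivation:
Constraint 1 (V < Y) on D(V)={1,5,6} D(Y)={1,3,4,5,7}: Y {1,3,4,5,7}->{3,4,5,7}
Constraint 2 (U < Y) on D(U)={1,2,3,5,6,7} D(Y)={3,4,5,7}: U {1,2,3,5,6,7}->{1,2,3,5,6}
So after constraint 2: D(Y) = {3,4,5,7}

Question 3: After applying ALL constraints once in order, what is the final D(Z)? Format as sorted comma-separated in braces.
Answer: {4}

Derivation:
Constraint 1 (V < Y) on D(V)={1,5,6} D(Y)={1,3,4,5,7}: Y {1,3,4,5,7}->{3,4,5,7}
Constraint 2 (U < Y) on D(U)={1,2,3,5,6,7} D(Y)={3,4,5,7}: U {1,2,3,5,6,7}->{1,2,3,5,6}
Constraint 3 (U + Y = Z) on D(U)={1,2,3,5,6} D(Y)={3,4,5,7} D(Z)={1,2,3,4,5,7}: U {1,2,3,5,6}->{1,2,3}; Y {3,4,5,7}->{3,4,5}; Z {1,2,3,4,5,7}->{4,5,7}
Constraint 4 (V + Z = Y) on D(V)={1,5,6} D(Z)={4,5,7} D(Y)={3,4,5}: V {1,5,6}->{1}; Z {4,5,7}->{4}; Y {3,4,5}->{5}
So after all 4 constraints: D(Z) = {4}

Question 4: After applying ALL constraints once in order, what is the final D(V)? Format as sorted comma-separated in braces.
Constraint 1 (V < Y) on D(V)={1,5,6} D(Y)={1,3,4,5,7}: Y {1,3,4,5,7}->{3,4,5,7}
Constraint 2 (U < Y) on D(U)={1,2,3,5,6,7} D(Y)={3,4,5,7}: U {1,2,3,5,6,7}->{1,2,3,5,6}
Constraint 3 (U + Y = Z) on D(U)={1,2,3,5,6} D(Y)={3,4,5,7} D(Z)={1,2,3,4,5,7}: U {1,2,3,5,6}->{1,2,3}; Y {3,4,5,7}->{3,4,5}; Z {1,2,3,4,5,7}->{4,5,7}
Constraint 4 (V + Z = Y) on D(V)={1,5,6} D(Z)={4,5,7} D(Y)={3,4,5}: V {1,5,6}->{1}; Z {4,5,7}->{4}; Y {3,4,5}->{5}
So after all 4 constraints: D(V) = {1}

Answer: {1}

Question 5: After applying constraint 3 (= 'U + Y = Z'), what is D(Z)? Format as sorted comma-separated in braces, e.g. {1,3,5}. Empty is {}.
Answer: {4,5,7}

Derivation:
Constraint 1 (V < Y) on D(V)={1,5,6} D(Y)={1,3,4,5,7}: Y {1,3,4,5,7}->{3,4,5,7}
Constraint 2 (U < Y) on D(U)={1,2,3,5,6,7} D(Y)={3,4,5,7}: U {1,2,3,5,6,7}->{1,2,3,5,6}
Constraint 3 (U + Y = Z) on D(U)={1,2,3,5,6} D(Y)={3,4,5,7} D(Z)={1,2,3,4,5,7}: U {1,2,3,5,6}->{1,2,3}; Y {3,4,5,7}->{3,4,5}; Z {1,2,3,4,5,7}->{4,5,7}
So after constraint 3: D(Z) = {4,5,7}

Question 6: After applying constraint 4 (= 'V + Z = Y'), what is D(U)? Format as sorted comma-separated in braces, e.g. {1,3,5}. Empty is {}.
Constraint 1 (V < Y) on D(V)={1,5,6} D(Y)={1,3,4,5,7}: Y {1,3,4,5,7}->{3,4,5,7}
Constraint 2 (U < Y) on D(U)={1,2,3,5,6,7} D(Y)={3,4,5,7}: U {1,2,3,5,6,7}->{1,2,3,5,6}
Constraint 3 (U + Y = Z) on D(U)={1,2,3,5,6} D(Y)={3,4,5,7} D(Z)={1,2,3,4,5,7}: U {1,2,3,5,6}->{1,2,3}; Y {3,4,5,7}->{3,4,5}; Z {1,2,3,4,5,7}->{4,5,7}
Constraint 4 (V + Z = Y) on D(V)={1,5,6} D(Z)={4,5,7} D(Y)={3,4,5}: V {1,5,6}->{1}; Z {4,5,7}->{4}; Y {3,4,5}->{5}
So after constraint 4: D(U) = {1,2,3}

Answer: {1,2,3}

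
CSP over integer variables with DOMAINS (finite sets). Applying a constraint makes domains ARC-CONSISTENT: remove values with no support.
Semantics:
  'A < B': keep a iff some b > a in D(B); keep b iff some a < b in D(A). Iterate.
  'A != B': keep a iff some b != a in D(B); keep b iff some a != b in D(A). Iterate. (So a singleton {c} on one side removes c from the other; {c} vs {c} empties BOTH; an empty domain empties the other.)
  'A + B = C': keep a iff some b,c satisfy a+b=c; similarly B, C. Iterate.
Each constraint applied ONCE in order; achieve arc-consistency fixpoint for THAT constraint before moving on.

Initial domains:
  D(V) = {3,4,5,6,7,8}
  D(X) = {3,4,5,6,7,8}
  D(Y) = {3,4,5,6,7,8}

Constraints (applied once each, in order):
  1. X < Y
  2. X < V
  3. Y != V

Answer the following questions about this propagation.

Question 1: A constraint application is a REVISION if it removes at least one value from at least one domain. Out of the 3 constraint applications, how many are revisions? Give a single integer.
Answer: 2

Derivation:
Constraint 1 (X < Y) on D(X)={3,4,5,6,7,8} D(Y)={3,4,5,6,7,8}: X {3,4,5,6,7,8}->{3,4,5,6,7}; Y {3,4,5,6,7,8}->{4,5,6,7,8} => REVISION
Constraint 2 (X < V) on D(X)={3,4,5,6,7} D(V)={3,4,5,6,7,8}: V {3,4,5,6,7,8}->{4,5,6,7,8} => REVISION
Constraint 3 (Y != V) on D(Y)={4,5,6,7,8} D(V)={4,5,6,7,8}: no change => not a revision
Total revisions = 2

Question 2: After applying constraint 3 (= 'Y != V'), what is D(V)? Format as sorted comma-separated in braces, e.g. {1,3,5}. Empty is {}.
Constraint 1 (X < Y) on D(X)={3,4,5,6,7,8} D(Y)={3,4,5,6,7,8}: X {3,4,5,6,7,8}->{3,4,5,6,7}; Y {3,4,5,6,7,8}->{4,5,6,7,8}
Constraint 2 (X < V) on D(X)={3,4,5,6,7} D(V)={3,4,5,6,7,8}: V {3,4,5,6,7,8}->{4,5,6,7,8}
Constraint 3 (Y != V) on D(Y)={4,5,6,7,8} D(V)={4,5,6,7,8}: no change
So after constraint 3: D(V) = {4,5,6,7,8}

Answer: {4,5,6,7,8}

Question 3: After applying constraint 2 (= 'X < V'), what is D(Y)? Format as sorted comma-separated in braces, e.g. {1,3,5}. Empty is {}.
Answer: {4,5,6,7,8}

Derivation:
Constraint 1 (X < Y) on D(X)={3,4,5,6,7,8} D(Y)={3,4,5,6,7,8}: X {3,4,5,6,7,8}->{3,4,5,6,7}; Y {3,4,5,6,7,8}->{4,5,6,7,8}
Constraint 2 (X < V) on D(X)={3,4,5,6,7} D(V)={3,4,5,6,7,8}: V {3,4,5,6,7,8}->{4,5,6,7,8}
So after constraint 2: D(Y) = {4,5,6,7,8}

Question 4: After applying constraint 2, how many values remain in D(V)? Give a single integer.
Constraint 1 (X < Y) on D(X)={3,4,5,6,7,8} D(Y)={3,4,5,6,7,8}: X {3,4,5,6,7,8}->{3,4,5,6,7}; Y {3,4,5,6,7,8}->{4,5,6,7,8}
Constraint 2 (X < V) on D(X)={3,4,5,6,7} D(V)={3,4,5,6,7,8}: V {3,4,5,6,7,8}->{4,5,6,7,8}
So after constraint 2: D(V)={4,5,6,7,8}, size = 5

Answer: 5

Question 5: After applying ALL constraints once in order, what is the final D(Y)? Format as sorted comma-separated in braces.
Constraint 1 (X < Y) on D(X)={3,4,5,6,7,8} D(Y)={3,4,5,6,7,8}: X {3,4,5,6,7,8}->{3,4,5,6,7}; Y {3,4,5,6,7,8}->{4,5,6,7,8}
Constraint 2 (X < V) on D(X)={3,4,5,6,7} D(V)={3,4,5,6,7,8}: V {3,4,5,6,7,8}->{4,5,6,7,8}
Constraint 3 (Y != V) on D(Y)={4,5,6,7,8} D(V)={4,5,6,7,8}: no change
So after all 3 constraints: D(Y) = {4,5,6,7,8}

Answer: {4,5,6,7,8}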